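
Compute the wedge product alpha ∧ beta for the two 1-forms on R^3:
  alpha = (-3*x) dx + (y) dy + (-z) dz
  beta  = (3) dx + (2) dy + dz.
alpha ∧ beta = (-6*x - 3*y) dx ∧ dy + (-3*x + 3*z) dx ∧ dz + (y + 2*z) dy ∧ dz

Distribute the wedge, using dx_i ∧ dx_j = -dx_j ∧ dx_i and dx_i ∧ dx_i = 0. For each pair (i, j) with i < j, the coefficient of dx_i ∧ dx_j in alpha ∧ beta is (alpha_i * beta_j - alpha_j * beta_i). Collecting: alpha ∧ beta = (-6*x - 3*y) dx ∧ dy + (-3*x + 3*z) dx ∧ dz + (y + 2*z) dy ∧ dz.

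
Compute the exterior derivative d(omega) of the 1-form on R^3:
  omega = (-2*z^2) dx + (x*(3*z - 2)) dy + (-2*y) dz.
d(omega) = (3*z - 2) dx ∧ dy + (4*z) dx ∧ dz + (-3*x - 2) dy ∧ dz

For a 1-form omega = sum_i f_i dx_i, the exterior derivative is
  d(omega) = sum_{i < j} (∂f_j/∂x_i - ∂f_i/∂x_j) dx_i ∧ dx_j.
  coefficient of dx ∧ dy: ∂f_2/∂x - ∂f_1/∂y = ∂(x*(3*z - 2))/∂x - ∂(-2*z^2)/∂y = 3*z - 2
  coefficient of dx ∧ dz: ∂f_3/∂x - ∂f_1/∂z = ∂(-2*y)/∂x - ∂(-2*z^2)/∂z = 4*z
  coefficient of dy ∧ dz: ∂f_3/∂y - ∂f_2/∂z = ∂(-2*y)/∂y - ∂(x*(3*z - 2))/∂z = -3*x - 2
Assembling: d(omega) = (3*z - 2) dx ∧ dy + (4*z) dx ∧ dz + (-3*x - 2) dy ∧ dz.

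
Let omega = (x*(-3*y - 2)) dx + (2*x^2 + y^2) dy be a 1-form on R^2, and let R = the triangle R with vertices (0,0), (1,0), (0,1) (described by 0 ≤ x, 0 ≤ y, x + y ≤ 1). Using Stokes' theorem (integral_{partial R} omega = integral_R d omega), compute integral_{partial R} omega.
integral_(partial R) omega = 7/6

Stokes: integral_partial_R omega = integral_R d omega with d omega = (∂Q/∂x - ∂P/∂y) dx ∧ dy.
  ∂Q/∂x = 4*x
  ∂P/∂y = -3*x
  integrand = ∂Q/∂x - ∂P/∂y = 7*x.
Integrating over R: integral_0^1 integral_0^{1-x} (7*x) dy dx = 7/6.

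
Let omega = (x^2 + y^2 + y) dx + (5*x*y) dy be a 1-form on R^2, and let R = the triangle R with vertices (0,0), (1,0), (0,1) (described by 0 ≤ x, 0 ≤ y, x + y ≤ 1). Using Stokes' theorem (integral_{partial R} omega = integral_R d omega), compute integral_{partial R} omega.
integral_(partial R) omega = 0

Stokes: integral_partial_R omega = integral_R d omega with d omega = (∂Q/∂x - ∂P/∂y) dx ∧ dy.
  ∂Q/∂x = 5*y
  ∂P/∂y = 2*y + 1
  integrand = ∂Q/∂x - ∂P/∂y = 3*y - 1.
Integrating over R: integral_0^1 integral_0^{1-x} (3*y - 1) dy dx = 0.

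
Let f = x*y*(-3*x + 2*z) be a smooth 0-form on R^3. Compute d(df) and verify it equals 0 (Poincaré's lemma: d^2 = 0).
d(df) = 0

Step 1: df = sum_i (∂f/∂x_i) dx_i = (2*y*(-3*x + z)) dx + (x*(-3*x + 2*z)) dy + (2*x*y) dz.
Step 2: Apply d again. Using the 1-form formula, the coefficient of dx ∧ dy in d(df) is ∂^2 f/∂x ∂y - ∂^2 f/∂y ∂x = (-6*x + 2*z) - (-6*x + 2*z) = 0 (equality of mixed partials for smooth f).
Similarly for dx ∧ dz and dy ∧ dz — all coefficients vanish. So d(df) = 0.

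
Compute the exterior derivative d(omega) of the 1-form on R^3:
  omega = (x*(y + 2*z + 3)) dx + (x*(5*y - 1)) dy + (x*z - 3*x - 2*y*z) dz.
d(omega) = (-x + 5*y - 1) dx ∧ dy + (-2*x + z - 3) dx ∧ dz + (-2*z) dy ∧ dz

For a 1-form omega = sum_i f_i dx_i, the exterior derivative is
  d(omega) = sum_{i < j} (∂f_j/∂x_i - ∂f_i/∂x_j) dx_i ∧ dx_j.
  coefficient of dx ∧ dy: ∂f_2/∂x - ∂f_1/∂y = ∂(x*(5*y - 1))/∂x - ∂(x*(y + 2*z + 3))/∂y = -x + 5*y - 1
  coefficient of dx ∧ dz: ∂f_3/∂x - ∂f_1/∂z = ∂(x*z - 3*x - 2*y*z)/∂x - ∂(x*(y + 2*z + 3))/∂z = -2*x + z - 3
  coefficient of dy ∧ dz: ∂f_3/∂y - ∂f_2/∂z = ∂(x*z - 3*x - 2*y*z)/∂y - ∂(x*(5*y - 1))/∂z = -2*z
Assembling: d(omega) = (-x + 5*y - 1) dx ∧ dy + (-2*x + z - 3) dx ∧ dz + (-2*z) dy ∧ dz.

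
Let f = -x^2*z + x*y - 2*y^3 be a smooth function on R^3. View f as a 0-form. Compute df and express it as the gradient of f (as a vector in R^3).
df = (-2*x*z + y) dx + (x - 6*y^2) dy + (-x^2) dz; grad f = (-2*x*z + y, x - 6*y^2, -x^2)

For a 0-form f, d f = (∂f/∂x) dx + (∂f/∂y) dy + (∂f/∂z) dz. The components of the vector representation are exactly the entries of grad f in Cartesian coordinates:
  ∂f/∂x = -2*x*z + y
  ∂f/∂y = x - 6*y^2
  ∂f/∂z = -x^2.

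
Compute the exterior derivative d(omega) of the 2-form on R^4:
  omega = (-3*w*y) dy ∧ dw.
d(omega) = 0

For a 2-form omega = sum_{i<j} g_{ij} dx_i ∧ dx_j, the exterior derivative is
  d(omega) = sum_{i<j} d(g_{ij}) ∧ dx_i ∧ dx_j = sum_{i<j, k} (∂g_{ij}/∂x_k) dx_k ∧ dx_i ∧ dx_j.
Expand each term, using dx_k ∧ dx_i ∧ dx_j = sgn(permutation) dx_{(a)} ∧ dx_{(b)} ∧ dx_{(c)} with (a < b < c) sorted:

Collecting like 3-forms: d(omega) = 0.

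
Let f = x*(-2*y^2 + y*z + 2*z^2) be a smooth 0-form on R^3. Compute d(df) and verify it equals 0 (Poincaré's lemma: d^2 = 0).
d(df) = 0

Step 1: df = sum_i (∂f/∂x_i) dx_i = (-2*y^2 + y*z + 2*z^2) dx + (x*(-4*y + z)) dy + (x*(y + 4*z)) dz.
Step 2: Apply d again. Using the 1-form formula, the coefficient of dx ∧ dy in d(df) is ∂^2 f/∂x ∂y - ∂^2 f/∂y ∂x = (-4*y + z) - (-4*y + z) = 0 (equality of mixed partials for smooth f).
Similarly for dx ∧ dz and dy ∧ dz — all coefficients vanish. So d(df) = 0.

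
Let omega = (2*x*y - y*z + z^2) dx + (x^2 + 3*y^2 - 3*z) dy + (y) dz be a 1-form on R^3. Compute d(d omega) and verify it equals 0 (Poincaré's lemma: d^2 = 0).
d(d omega) = 0

Step 1: d omega = sum_{i<j} (∂f_j/∂x_i - ∂f_i/∂x_j) dx_i ∧ dx_j:
  coeff of dx ∧ dy: z
  coeff of dx ∧ dz: y - 2*z
  coeff of dy ∧ dz: 4
Step 2: Apply d again to each 2-form coefficient. The only possible 3-form in R^3 is dx ∧ dy ∧ dz, with coefficient
  ∂(coeff of dy∧dz)/∂x - ∂(coeff of dx∧dz)/∂y + ∂(coeff of dx∧dy)/∂z
  = ∂/∂x (4) - ∂/∂y (y - 2*z) + ∂/∂z (z).
Each of these terms simplifies to sums of mixed partials that cancel in pairs. The result is 0 (by equality of mixed partials for smooth functions — Schwarz / Clairaut).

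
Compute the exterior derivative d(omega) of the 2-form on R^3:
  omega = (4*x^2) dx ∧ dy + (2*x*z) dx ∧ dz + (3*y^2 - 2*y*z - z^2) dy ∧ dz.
d(omega) = 0

For a 2-form omega = sum_{i<j} g_{ij} dx_i ∧ dx_j, the exterior derivative is
  d(omega) = sum_{i<j} d(g_{ij}) ∧ dx_i ∧ dx_j = sum_{i<j, k} (∂g_{ij}/∂x_k) dx_k ∧ dx_i ∧ dx_j.
Expand each term, using dx_k ∧ dx_i ∧ dx_j = sgn(permutation) dx_{(a)} ∧ dx_{(b)} ∧ dx_{(c)} with (a < b < c) sorted:

Collecting like 3-forms: d(omega) = 0.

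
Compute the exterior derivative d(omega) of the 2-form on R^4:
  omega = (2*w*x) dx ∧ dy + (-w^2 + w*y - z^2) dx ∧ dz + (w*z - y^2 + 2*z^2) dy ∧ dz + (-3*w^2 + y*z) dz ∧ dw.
d(omega) = (2*x) dx ∧ dy ∧ dw + (-w) dx ∧ dy ∧ dz + (-2*w + y) dx ∧ dz ∧ dw + (2*z) dy ∧ dz ∧ dw

For a 2-form omega = sum_{i<j} g_{ij} dx_i ∧ dx_j, the exterior derivative is
  d(omega) = sum_{i<j} d(g_{ij}) ∧ dx_i ∧ dx_j = sum_{i<j, k} (∂g_{ij}/∂x_k) dx_k ∧ dx_i ∧ dx_j.
Expand each term, using dx_k ∧ dx_i ∧ dx_j = sgn(permutation) dx_{(a)} ∧ dx_{(b)} ∧ dx_{(c)} with (a < b < c) sorted:
  d(2*w*x) includes (∂/∂w)(2*w*x) dw = (2*x) dw, which multiplied by dx ∧ dy gives (2*x) dx ∧ dy ∧ dw
  d(-w^2 + w*y - z^2) includes (∂/∂y)(-w^2 + w*y - z^2) dy = (w) dy, which multiplied by dx ∧ dz gives (-w) dx ∧ dy ∧ dz
  d(-w^2 + w*y - z^2) includes (∂/∂w)(-w^2 + w*y - z^2) dw = (-2*w + y) dw, which multiplied by dx ∧ dz gives (-2*w + y) dx ∧ dz ∧ dw
  d(w*z - y^2 + 2*z^2) includes (∂/∂w)(w*z - y^2 + 2*z^2) dw = (z) dw, which multiplied by dy ∧ dz gives (z) dy ∧ dz ∧ dw
  d(-3*w^2 + y*z) includes (∂/∂y)(-3*w^2 + y*z) dy = (z) dy, which multiplied by dz ∧ dw gives (z) dy ∧ dz ∧ dw
Collecting like 3-forms: d(omega) = (2*x) dx ∧ dy ∧ dw + (-w) dx ∧ dy ∧ dz + (-2*w + y) dx ∧ dz ∧ dw + (2*z) dy ∧ dz ∧ dw.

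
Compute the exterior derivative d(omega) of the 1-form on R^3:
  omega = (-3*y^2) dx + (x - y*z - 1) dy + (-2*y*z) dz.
d(omega) = (6*y + 1) dx ∧ dy + (y - 2*z) dy ∧ dz

For a 1-form omega = sum_i f_i dx_i, the exterior derivative is
  d(omega) = sum_{i < j} (∂f_j/∂x_i - ∂f_i/∂x_j) dx_i ∧ dx_j.
  coefficient of dx ∧ dy: ∂f_2/∂x - ∂f_1/∂y = ∂(x - y*z - 1)/∂x - ∂(-3*y^2)/∂y = 6*y + 1
  coefficient of dy ∧ dz: ∂f_3/∂y - ∂f_2/∂z = ∂(-2*y*z)/∂y - ∂(x - y*z - 1)/∂z = y - 2*z
Assembling: d(omega) = (6*y + 1) dx ∧ dy + (y - 2*z) dy ∧ dz.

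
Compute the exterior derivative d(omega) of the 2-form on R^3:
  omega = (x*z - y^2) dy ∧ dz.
d(omega) = (z) dx ∧ dy ∧ dz

For a 2-form omega = sum_{i<j} g_{ij} dx_i ∧ dx_j, the exterior derivative is
  d(omega) = sum_{i<j} d(g_{ij}) ∧ dx_i ∧ dx_j = sum_{i<j, k} (∂g_{ij}/∂x_k) dx_k ∧ dx_i ∧ dx_j.
Expand each term, using dx_k ∧ dx_i ∧ dx_j = sgn(permutation) dx_{(a)} ∧ dx_{(b)} ∧ dx_{(c)} with (a < b < c) sorted:
  d(x*z - y^2) includes (∂/∂x)(x*z - y^2) dx = (z) dx, which multiplied by dy ∧ dz gives (z) dx ∧ dy ∧ dz
Collecting like 3-forms: d(omega) = (z) dx ∧ dy ∧ dz.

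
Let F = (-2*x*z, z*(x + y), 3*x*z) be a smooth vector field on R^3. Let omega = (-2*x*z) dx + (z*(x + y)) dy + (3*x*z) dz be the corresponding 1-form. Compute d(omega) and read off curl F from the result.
d(omega) = (-x - y) dy ∧ dz + (-2*x - 3*z) dz ∧ dx + (z) dx ∧ dy; curl F = (-x - y, -2*x - 3*z, z)

d omega = sum_{i<j} (∂f_j/∂x_i - ∂f_i/∂x_j) dx_i ∧ dx_j. Under the identification (dy ∧ dz, dz ∧ dx, dx ∧ dy) ↔ (e_x, e_y, e_z), the coefficients are exactly the components of curl F. Compute:
  ∂R/∂y - ∂Q/∂z = (0) - (x + y) = -x - y
  ∂P/∂z - ∂R/∂x = (-2*x) - (3*z) = -2*x - 3*z
  ∂Q/∂x - ∂P/∂y = (z) - (0) = z.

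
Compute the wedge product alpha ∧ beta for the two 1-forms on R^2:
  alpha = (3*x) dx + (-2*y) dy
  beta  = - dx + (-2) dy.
alpha ∧ beta = (-6*x - 2*y) dx ∧ dy

Distribute the wedge, using dx_i ∧ dx_j = -dx_j ∧ dx_i and dx_i ∧ dx_i = 0. For each pair (i, j) with i < j, the coefficient of dx_i ∧ dx_j in alpha ∧ beta is (alpha_i * beta_j - alpha_j * beta_i). Collecting: alpha ∧ beta = (-6*x - 2*y) dx ∧ dy.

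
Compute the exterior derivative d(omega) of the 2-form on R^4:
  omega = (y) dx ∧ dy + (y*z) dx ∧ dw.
d(omega) = (-z) dx ∧ dy ∧ dw + (-y) dx ∧ dz ∧ dw

For a 2-form omega = sum_{i<j} g_{ij} dx_i ∧ dx_j, the exterior derivative is
  d(omega) = sum_{i<j} d(g_{ij}) ∧ dx_i ∧ dx_j = sum_{i<j, k} (∂g_{ij}/∂x_k) dx_k ∧ dx_i ∧ dx_j.
Expand each term, using dx_k ∧ dx_i ∧ dx_j = sgn(permutation) dx_{(a)} ∧ dx_{(b)} ∧ dx_{(c)} with (a < b < c) sorted:
  d(y*z) includes (∂/∂y)(y*z) dy = (z) dy, which multiplied by dx ∧ dw gives (-z) dx ∧ dy ∧ dw
  d(y*z) includes (∂/∂z)(y*z) dz = (y) dz, which multiplied by dx ∧ dw gives (-y) dx ∧ dz ∧ dw
Collecting like 3-forms: d(omega) = (-z) dx ∧ dy ∧ dw + (-y) dx ∧ dz ∧ dw.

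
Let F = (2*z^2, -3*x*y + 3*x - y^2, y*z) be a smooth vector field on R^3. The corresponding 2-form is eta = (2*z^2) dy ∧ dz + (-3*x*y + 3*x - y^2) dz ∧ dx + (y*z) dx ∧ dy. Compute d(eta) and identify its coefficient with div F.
d(eta) = (-3*x - y) dx ∧ dy ∧ dz; div F = -3*x - y

For a 2-form in R^3 of the form above, applying d gives a 3-form with coefficient ∂P/∂x + ∂Q/∂y + ∂R/∂z:
  ∂P/∂x = 0
  ∂Q/∂y = -3*x - 2*y
  ∂R/∂z = y
Sum = -3*x - y, which is exactly div F.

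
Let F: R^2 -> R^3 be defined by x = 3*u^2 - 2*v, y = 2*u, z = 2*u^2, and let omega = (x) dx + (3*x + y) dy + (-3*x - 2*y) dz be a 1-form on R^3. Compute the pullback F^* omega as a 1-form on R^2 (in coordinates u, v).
F^* omega = (-18*u^3 + 2*u^2 + 12*u*v + 4*u - 12*v) du + (-6*u^2 + 4*v) dv

Using F^*(f dg) = (f ∘ F) d(g ∘ F), substitute each coordinate x_i by F_i(u, v) in f_i, and replace dx_i by d F_i = (∂F_i/∂u) du + (∂F_i/∂v) dv.
  For the x component: f_1(F) = 3*u^2 - 2*v; d F_1 = (6*u) du + (-2) dv
  For the y component: f_2(F) = 9*u^2 + 2*u - 6*v; d F_2 = (2) du + (0) dv
  For the z component: f_3(F) = -9*u^2 - 4*u + 6*v; d F_3 = (4*u) du + (0) dv
Combining and collecting du, dv coefficients:
  coeff of du: -18*u^3 + 2*u^2 + 12*u*v + 4*u - 12*v
  coeff of dv: -6*u^2 + 4*v
F^* omega = (-18*u^3 + 2*u^2 + 12*u*v + 4*u - 12*v) du + (-6*u^2 + 4*v) dv.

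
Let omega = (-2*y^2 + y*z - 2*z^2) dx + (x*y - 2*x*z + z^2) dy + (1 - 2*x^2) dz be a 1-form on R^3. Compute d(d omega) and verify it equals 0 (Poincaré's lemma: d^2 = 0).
d(d omega) = 0

Step 1: d omega = sum_{i<j} (∂f_j/∂x_i - ∂f_i/∂x_j) dx_i ∧ dx_j:
  coeff of dx ∧ dy: 5*y - 3*z
  coeff of dx ∧ dz: -4*x - y + 4*z
  coeff of dy ∧ dz: 2*x - 2*z
Step 2: Apply d again to each 2-form coefficient. The only possible 3-form in R^3 is dx ∧ dy ∧ dz, with coefficient
  ∂(coeff of dy∧dz)/∂x - ∂(coeff of dx∧dz)/∂y + ∂(coeff of dx∧dy)/∂z
  = ∂/∂x (2*x - 2*z) - ∂/∂y (-4*x - y + 4*z) + ∂/∂z (5*y - 3*z).
Each of these terms simplifies to sums of mixed partials that cancel in pairs. The result is 0 (by equality of mixed partials for smooth functions — Schwarz / Clairaut).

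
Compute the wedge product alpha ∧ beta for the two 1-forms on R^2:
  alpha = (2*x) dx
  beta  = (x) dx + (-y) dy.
alpha ∧ beta = (-2*x*y) dx ∧ dy

Distribute the wedge, using dx_i ∧ dx_j = -dx_j ∧ dx_i and dx_i ∧ dx_i = 0. For each pair (i, j) with i < j, the coefficient of dx_i ∧ dx_j in alpha ∧ beta is (alpha_i * beta_j - alpha_j * beta_i). Collecting: alpha ∧ beta = (-2*x*y) dx ∧ dy.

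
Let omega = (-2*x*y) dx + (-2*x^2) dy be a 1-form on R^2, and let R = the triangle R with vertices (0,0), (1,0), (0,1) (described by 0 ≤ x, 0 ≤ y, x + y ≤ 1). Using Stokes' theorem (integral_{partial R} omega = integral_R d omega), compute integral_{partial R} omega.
integral_(partial R) omega = -1/3

Stokes: integral_partial_R omega = integral_R d omega with d omega = (∂Q/∂x - ∂P/∂y) dx ∧ dy.
  ∂Q/∂x = -4*x
  ∂P/∂y = -2*x
  integrand = ∂Q/∂x - ∂P/∂y = -2*x.
Integrating over R: integral_0^1 integral_0^{1-x} (-2*x) dy dx = -1/3.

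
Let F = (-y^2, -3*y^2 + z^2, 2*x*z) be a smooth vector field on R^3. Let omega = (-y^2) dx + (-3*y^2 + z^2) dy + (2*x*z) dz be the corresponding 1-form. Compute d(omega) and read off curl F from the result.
d(omega) = (-2*z) dy ∧ dz + (-2*z) dz ∧ dx + (2*y) dx ∧ dy; curl F = (-2*z, -2*z, 2*y)

d omega = sum_{i<j} (∂f_j/∂x_i - ∂f_i/∂x_j) dx_i ∧ dx_j. Under the identification (dy ∧ dz, dz ∧ dx, dx ∧ dy) ↔ (e_x, e_y, e_z), the coefficients are exactly the components of curl F. Compute:
  ∂R/∂y - ∂Q/∂z = (0) - (2*z) = -2*z
  ∂P/∂z - ∂R/∂x = (0) - (2*z) = -2*z
  ∂Q/∂x - ∂P/∂y = (0) - (-2*y) = 2*y.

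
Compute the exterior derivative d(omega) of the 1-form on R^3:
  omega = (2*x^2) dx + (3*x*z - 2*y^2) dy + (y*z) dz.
d(omega) = (3*z) dx ∧ dy + (-3*x + z) dy ∧ dz

For a 1-form omega = sum_i f_i dx_i, the exterior derivative is
  d(omega) = sum_{i < j} (∂f_j/∂x_i - ∂f_i/∂x_j) dx_i ∧ dx_j.
  coefficient of dx ∧ dy: ∂f_2/∂x - ∂f_1/∂y = ∂(3*x*z - 2*y^2)/∂x - ∂(2*x^2)/∂y = 3*z
  coefficient of dy ∧ dz: ∂f_3/∂y - ∂f_2/∂z = ∂(y*z)/∂y - ∂(3*x*z - 2*y^2)/∂z = -3*x + z
Assembling: d(omega) = (3*z) dx ∧ dy + (-3*x + z) dy ∧ dz.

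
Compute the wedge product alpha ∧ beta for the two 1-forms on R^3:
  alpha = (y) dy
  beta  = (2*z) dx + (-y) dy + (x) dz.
alpha ∧ beta = (-2*y*z) dx ∧ dy + (x*y) dy ∧ dz

Distribute the wedge, using dx_i ∧ dx_j = -dx_j ∧ dx_i and dx_i ∧ dx_i = 0. For each pair (i, j) with i < j, the coefficient of dx_i ∧ dx_j in alpha ∧ beta is (alpha_i * beta_j - alpha_j * beta_i). Collecting: alpha ∧ beta = (-2*y*z) dx ∧ dy + (x*y) dy ∧ dz.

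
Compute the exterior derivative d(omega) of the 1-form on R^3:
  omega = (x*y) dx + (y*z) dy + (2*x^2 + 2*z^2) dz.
d(omega) = (-x) dx ∧ dy + (4*x) dx ∧ dz + (-y) dy ∧ dz

For a 1-form omega = sum_i f_i dx_i, the exterior derivative is
  d(omega) = sum_{i < j} (∂f_j/∂x_i - ∂f_i/∂x_j) dx_i ∧ dx_j.
  coefficient of dx ∧ dy: ∂f_2/∂x - ∂f_1/∂y = ∂(y*z)/∂x - ∂(x*y)/∂y = -x
  coefficient of dx ∧ dz: ∂f_3/∂x - ∂f_1/∂z = ∂(2*x^2 + 2*z^2)/∂x - ∂(x*y)/∂z = 4*x
  coefficient of dy ∧ dz: ∂f_3/∂y - ∂f_2/∂z = ∂(2*x^2 + 2*z^2)/∂y - ∂(y*z)/∂z = -y
Assembling: d(omega) = (-x) dx ∧ dy + (4*x) dx ∧ dz + (-y) dy ∧ dz.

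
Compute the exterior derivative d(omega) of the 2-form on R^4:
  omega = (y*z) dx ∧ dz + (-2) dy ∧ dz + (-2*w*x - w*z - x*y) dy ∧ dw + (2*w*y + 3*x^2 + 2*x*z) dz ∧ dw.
d(omega) = (-z) dx ∧ dy ∧ dz + (-2*w - y) dx ∧ dy ∧ dw + (3*w) dy ∧ dz ∧ dw + (6*x + 2*z) dx ∧ dz ∧ dw

For a 2-form omega = sum_{i<j} g_{ij} dx_i ∧ dx_j, the exterior derivative is
  d(omega) = sum_{i<j} d(g_{ij}) ∧ dx_i ∧ dx_j = sum_{i<j, k} (∂g_{ij}/∂x_k) dx_k ∧ dx_i ∧ dx_j.
Expand each term, using dx_k ∧ dx_i ∧ dx_j = sgn(permutation) dx_{(a)} ∧ dx_{(b)} ∧ dx_{(c)} with (a < b < c) sorted:
  d(y*z) includes (∂/∂y)(y*z) dy = (z) dy, which multiplied by dx ∧ dz gives (-z) dx ∧ dy ∧ dz
  d(-2*w*x - w*z - x*y) includes (∂/∂x)(-2*w*x - w*z - x*y) dx = (-2*w - y) dx, which multiplied by dy ∧ dw gives (-2*w - y) dx ∧ dy ∧ dw
  d(-2*w*x - w*z - x*y) includes (∂/∂z)(-2*w*x - w*z - x*y) dz = (-w) dz, which multiplied by dy ∧ dw gives (w) dy ∧ dz ∧ dw
  d(2*w*y + 3*x^2 + 2*x*z) includes (∂/∂x)(2*w*y + 3*x^2 + 2*x*z) dx = (6*x + 2*z) dx, which multiplied by dz ∧ dw gives (6*x + 2*z) dx ∧ dz ∧ dw
  d(2*w*y + 3*x^2 + 2*x*z) includes (∂/∂y)(2*w*y + 3*x^2 + 2*x*z) dy = (2*w) dy, which multiplied by dz ∧ dw gives (2*w) dy ∧ dz ∧ dw
Collecting like 3-forms: d(omega) = (-z) dx ∧ dy ∧ dz + (-2*w - y) dx ∧ dy ∧ dw + (3*w) dy ∧ dz ∧ dw + (6*x + 2*z) dx ∧ dz ∧ dw.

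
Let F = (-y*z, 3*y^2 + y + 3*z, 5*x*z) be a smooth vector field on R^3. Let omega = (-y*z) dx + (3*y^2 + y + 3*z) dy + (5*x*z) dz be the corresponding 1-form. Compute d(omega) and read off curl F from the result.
d(omega) = (-3) dy ∧ dz + (-y - 5*z) dz ∧ dx + (z) dx ∧ dy; curl F = (-3, -y - 5*z, z)

d omega = sum_{i<j} (∂f_j/∂x_i - ∂f_i/∂x_j) dx_i ∧ dx_j. Under the identification (dy ∧ dz, dz ∧ dx, dx ∧ dy) ↔ (e_x, e_y, e_z), the coefficients are exactly the components of curl F. Compute:
  ∂R/∂y - ∂Q/∂z = (0) - (3) = -3
  ∂P/∂z - ∂R/∂x = (-y) - (5*z) = -y - 5*z
  ∂Q/∂x - ∂P/∂y = (0) - (-z) = z.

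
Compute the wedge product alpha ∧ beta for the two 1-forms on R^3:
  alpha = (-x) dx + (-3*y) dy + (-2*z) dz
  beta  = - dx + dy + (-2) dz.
alpha ∧ beta = (-x - 3*y) dx ∧ dy + (2*x - 2*z) dx ∧ dz + (6*y + 2*z) dy ∧ dz

Distribute the wedge, using dx_i ∧ dx_j = -dx_j ∧ dx_i and dx_i ∧ dx_i = 0. For each pair (i, j) with i < j, the coefficient of dx_i ∧ dx_j in alpha ∧ beta is (alpha_i * beta_j - alpha_j * beta_i). Collecting: alpha ∧ beta = (-x - 3*y) dx ∧ dy + (2*x - 2*z) dx ∧ dz + (6*y + 2*z) dy ∧ dz.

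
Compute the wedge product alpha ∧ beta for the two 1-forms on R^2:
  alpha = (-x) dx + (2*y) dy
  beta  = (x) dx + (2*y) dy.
alpha ∧ beta = (-4*x*y) dx ∧ dy

Distribute the wedge, using dx_i ∧ dx_j = -dx_j ∧ dx_i and dx_i ∧ dx_i = 0. For each pair (i, j) with i < j, the coefficient of dx_i ∧ dx_j in alpha ∧ beta is (alpha_i * beta_j - alpha_j * beta_i). Collecting: alpha ∧ beta = (-4*x*y) dx ∧ dy.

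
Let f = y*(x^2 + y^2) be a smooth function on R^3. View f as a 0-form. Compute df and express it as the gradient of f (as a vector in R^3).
df = (2*x*y) dx + (x^2 + 3*y^2) dy + (0) dz; grad f = (2*x*y, x^2 + 3*y^2, 0)

For a 0-form f, d f = (∂f/∂x) dx + (∂f/∂y) dy + (∂f/∂z) dz. The components of the vector representation are exactly the entries of grad f in Cartesian coordinates:
  ∂f/∂x = 2*x*y
  ∂f/∂y = x^2 + 3*y^2
  ∂f/∂z = 0.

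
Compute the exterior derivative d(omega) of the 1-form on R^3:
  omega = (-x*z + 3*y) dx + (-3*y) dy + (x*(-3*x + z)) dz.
d(omega) = (-3) dx ∧ dy + (-5*x + z) dx ∧ dz

For a 1-form omega = sum_i f_i dx_i, the exterior derivative is
  d(omega) = sum_{i < j} (∂f_j/∂x_i - ∂f_i/∂x_j) dx_i ∧ dx_j.
  coefficient of dx ∧ dy: ∂f_2/∂x - ∂f_1/∂y = ∂(-3*y)/∂x - ∂(-x*z + 3*y)/∂y = -3
  coefficient of dx ∧ dz: ∂f_3/∂x - ∂f_1/∂z = ∂(x*(-3*x + z))/∂x - ∂(-x*z + 3*y)/∂z = -5*x + z
Assembling: d(omega) = (-3) dx ∧ dy + (-5*x + z) dx ∧ dz.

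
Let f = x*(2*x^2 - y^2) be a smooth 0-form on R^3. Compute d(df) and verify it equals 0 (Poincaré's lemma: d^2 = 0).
d(df) = 0

Step 1: df = sum_i (∂f/∂x_i) dx_i = (6*x^2 - y^2) dx + (-2*x*y) dy + (0) dz.
Step 2: Apply d again. Using the 1-form formula, the coefficient of dx ∧ dy in d(df) is ∂^2 f/∂x ∂y - ∂^2 f/∂y ∂x = (-2*y) - (-2*y) = 0 (equality of mixed partials for smooth f).
Similarly for dx ∧ dz and dy ∧ dz — all coefficients vanish. So d(df) = 0.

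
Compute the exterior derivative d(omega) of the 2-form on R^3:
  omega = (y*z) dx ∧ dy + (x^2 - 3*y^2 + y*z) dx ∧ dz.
d(omega) = (7*y - z) dx ∧ dy ∧ dz

For a 2-form omega = sum_{i<j} g_{ij} dx_i ∧ dx_j, the exterior derivative is
  d(omega) = sum_{i<j} d(g_{ij}) ∧ dx_i ∧ dx_j = sum_{i<j, k} (∂g_{ij}/∂x_k) dx_k ∧ dx_i ∧ dx_j.
Expand each term, using dx_k ∧ dx_i ∧ dx_j = sgn(permutation) dx_{(a)} ∧ dx_{(b)} ∧ dx_{(c)} with (a < b < c) sorted:
  d(y*z) includes (∂/∂z)(y*z) dz = (y) dz, which multiplied by dx ∧ dy gives (y) dx ∧ dy ∧ dz
  d(x^2 - 3*y^2 + y*z) includes (∂/∂y)(x^2 - 3*y^2 + y*z) dy = (-6*y + z) dy, which multiplied by dx ∧ dz gives (6*y - z) dx ∧ dy ∧ dz
Collecting like 3-forms: d(omega) = (7*y - z) dx ∧ dy ∧ dz.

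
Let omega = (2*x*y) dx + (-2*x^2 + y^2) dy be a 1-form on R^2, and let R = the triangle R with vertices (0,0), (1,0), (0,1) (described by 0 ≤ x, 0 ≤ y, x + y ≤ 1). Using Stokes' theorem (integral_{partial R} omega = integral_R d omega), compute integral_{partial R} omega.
integral_(partial R) omega = -1

Stokes: integral_partial_R omega = integral_R d omega with d omega = (∂Q/∂x - ∂P/∂y) dx ∧ dy.
  ∂Q/∂x = -4*x
  ∂P/∂y = 2*x
  integrand = ∂Q/∂x - ∂P/∂y = -6*x.
Integrating over R: integral_0^1 integral_0^{1-x} (-6*x) dy dx = -1.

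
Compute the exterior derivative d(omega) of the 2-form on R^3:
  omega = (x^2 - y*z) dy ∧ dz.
d(omega) = (2*x) dx ∧ dy ∧ dz

For a 2-form omega = sum_{i<j} g_{ij} dx_i ∧ dx_j, the exterior derivative is
  d(omega) = sum_{i<j} d(g_{ij}) ∧ dx_i ∧ dx_j = sum_{i<j, k} (∂g_{ij}/∂x_k) dx_k ∧ dx_i ∧ dx_j.
Expand each term, using dx_k ∧ dx_i ∧ dx_j = sgn(permutation) dx_{(a)} ∧ dx_{(b)} ∧ dx_{(c)} with (a < b < c) sorted:
  d(x^2 - y*z) includes (∂/∂x)(x^2 - y*z) dx = (2*x) dx, which multiplied by dy ∧ dz gives (2*x) dx ∧ dy ∧ dz
Collecting like 3-forms: d(omega) = (2*x) dx ∧ dy ∧ dz.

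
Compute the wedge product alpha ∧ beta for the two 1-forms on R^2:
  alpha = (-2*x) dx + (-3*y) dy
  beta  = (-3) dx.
alpha ∧ beta = (-9*y) dx ∧ dy

Distribute the wedge, using dx_i ∧ dx_j = -dx_j ∧ dx_i and dx_i ∧ dx_i = 0. For each pair (i, j) with i < j, the coefficient of dx_i ∧ dx_j in alpha ∧ beta is (alpha_i * beta_j - alpha_j * beta_i). Collecting: alpha ∧ beta = (-9*y) dx ∧ dy.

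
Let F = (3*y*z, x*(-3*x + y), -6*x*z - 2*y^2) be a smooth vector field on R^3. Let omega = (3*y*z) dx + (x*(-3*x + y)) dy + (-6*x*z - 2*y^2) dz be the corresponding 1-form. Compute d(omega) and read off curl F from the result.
d(omega) = (-4*y) dy ∧ dz + (3*y + 6*z) dz ∧ dx + (-6*x + y - 3*z) dx ∧ dy; curl F = (-4*y, 3*y + 6*z, -6*x + y - 3*z)

d omega = sum_{i<j} (∂f_j/∂x_i - ∂f_i/∂x_j) dx_i ∧ dx_j. Under the identification (dy ∧ dz, dz ∧ dx, dx ∧ dy) ↔ (e_x, e_y, e_z), the coefficients are exactly the components of curl F. Compute:
  ∂R/∂y - ∂Q/∂z = (-4*y) - (0) = -4*y
  ∂P/∂z - ∂R/∂x = (3*y) - (-6*z) = 3*y + 6*z
  ∂Q/∂x - ∂P/∂y = (-6*x + y) - (3*z) = -6*x + y - 3*z.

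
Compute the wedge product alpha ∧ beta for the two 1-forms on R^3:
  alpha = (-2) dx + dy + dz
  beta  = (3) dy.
alpha ∧ beta = (-6) dx ∧ dy + (-3) dy ∧ dz

Distribute the wedge, using dx_i ∧ dx_j = -dx_j ∧ dx_i and dx_i ∧ dx_i = 0. For each pair (i, j) with i < j, the coefficient of dx_i ∧ dx_j in alpha ∧ beta is (alpha_i * beta_j - alpha_j * beta_i). Collecting: alpha ∧ beta = (-6) dx ∧ dy + (-3) dy ∧ dz.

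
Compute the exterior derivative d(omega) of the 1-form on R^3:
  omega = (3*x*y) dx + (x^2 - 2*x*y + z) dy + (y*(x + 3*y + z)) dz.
d(omega) = (-x - 2*y) dx ∧ dy + (y) dx ∧ dz + (x + 6*y + z - 1) dy ∧ dz

For a 1-form omega = sum_i f_i dx_i, the exterior derivative is
  d(omega) = sum_{i < j} (∂f_j/∂x_i - ∂f_i/∂x_j) dx_i ∧ dx_j.
  coefficient of dx ∧ dy: ∂f_2/∂x - ∂f_1/∂y = ∂(x^2 - 2*x*y + z)/∂x - ∂(3*x*y)/∂y = -x - 2*y
  coefficient of dx ∧ dz: ∂f_3/∂x - ∂f_1/∂z = ∂(y*(x + 3*y + z))/∂x - ∂(3*x*y)/∂z = y
  coefficient of dy ∧ dz: ∂f_3/∂y - ∂f_2/∂z = ∂(y*(x + 3*y + z))/∂y - ∂(x^2 - 2*x*y + z)/∂z = x + 6*y + z - 1
Assembling: d(omega) = (-x - 2*y) dx ∧ dy + (y) dx ∧ dz + (x + 6*y + z - 1) dy ∧ dz.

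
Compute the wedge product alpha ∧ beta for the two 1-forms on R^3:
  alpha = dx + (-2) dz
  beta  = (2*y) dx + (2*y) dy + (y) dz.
alpha ∧ beta = (2*y) dx ∧ dy + (5*y) dx ∧ dz + (4*y) dy ∧ dz

Distribute the wedge, using dx_i ∧ dx_j = -dx_j ∧ dx_i and dx_i ∧ dx_i = 0. For each pair (i, j) with i < j, the coefficient of dx_i ∧ dx_j in alpha ∧ beta is (alpha_i * beta_j - alpha_j * beta_i). Collecting: alpha ∧ beta = (2*y) dx ∧ dy + (5*y) dx ∧ dz + (4*y) dy ∧ dz.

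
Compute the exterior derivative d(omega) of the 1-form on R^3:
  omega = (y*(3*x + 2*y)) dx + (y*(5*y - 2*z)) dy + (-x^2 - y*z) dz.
d(omega) = (-3*x - 4*y) dx ∧ dy + (-2*x) dx ∧ dz + (2*y - z) dy ∧ dz

For a 1-form omega = sum_i f_i dx_i, the exterior derivative is
  d(omega) = sum_{i < j} (∂f_j/∂x_i - ∂f_i/∂x_j) dx_i ∧ dx_j.
  coefficient of dx ∧ dy: ∂f_2/∂x - ∂f_1/∂y = ∂(y*(5*y - 2*z))/∂x - ∂(y*(3*x + 2*y))/∂y = -3*x - 4*y
  coefficient of dx ∧ dz: ∂f_3/∂x - ∂f_1/∂z = ∂(-x^2 - y*z)/∂x - ∂(y*(3*x + 2*y))/∂z = -2*x
  coefficient of dy ∧ dz: ∂f_3/∂y - ∂f_2/∂z = ∂(-x^2 - y*z)/∂y - ∂(y*(5*y - 2*z))/∂z = 2*y - z
Assembling: d(omega) = (-3*x - 4*y) dx ∧ dy + (-2*x) dx ∧ dz + (2*y - z) dy ∧ dz.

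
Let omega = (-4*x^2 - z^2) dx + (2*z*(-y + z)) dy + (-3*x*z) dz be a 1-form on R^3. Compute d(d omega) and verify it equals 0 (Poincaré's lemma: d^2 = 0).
d(d omega) = 0

Step 1: d omega = sum_{i<j} (∂f_j/∂x_i - ∂f_i/∂x_j) dx_i ∧ dx_j:
  coeff of dx ∧ dy: 0
  coeff of dx ∧ dz: -z
  coeff of dy ∧ dz: 2*y - 4*z
Step 2: Apply d again to each 2-form coefficient. The only possible 3-form in R^3 is dx ∧ dy ∧ dz, with coefficient
  ∂(coeff of dy∧dz)/∂x - ∂(coeff of dx∧dz)/∂y + ∂(coeff of dx∧dy)/∂z
  = ∂/∂x (2*y - 4*z) - ∂/∂y (-z) + ∂/∂z (0).
Each of these terms simplifies to sums of mixed partials that cancel in pairs. The result is 0 (by equality of mixed partials for smooth functions — Schwarz / Clairaut).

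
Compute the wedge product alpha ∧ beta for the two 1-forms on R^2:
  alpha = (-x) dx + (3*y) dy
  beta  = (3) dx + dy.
alpha ∧ beta = (-x - 9*y) dx ∧ dy

Distribute the wedge, using dx_i ∧ dx_j = -dx_j ∧ dx_i and dx_i ∧ dx_i = 0. For each pair (i, j) with i < j, the coefficient of dx_i ∧ dx_j in alpha ∧ beta is (alpha_i * beta_j - alpha_j * beta_i). Collecting: alpha ∧ beta = (-x - 9*y) dx ∧ dy.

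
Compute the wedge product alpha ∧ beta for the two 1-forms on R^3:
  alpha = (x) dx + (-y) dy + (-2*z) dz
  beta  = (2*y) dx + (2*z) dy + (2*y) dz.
alpha ∧ beta = (2*x*z + 2*y^2) dx ∧ dy + (2*y*(x + 2*z)) dx ∧ dz + (-2*y^2 + 4*z^2) dy ∧ dz

Distribute the wedge, using dx_i ∧ dx_j = -dx_j ∧ dx_i and dx_i ∧ dx_i = 0. For each pair (i, j) with i < j, the coefficient of dx_i ∧ dx_j in alpha ∧ beta is (alpha_i * beta_j - alpha_j * beta_i). Collecting: alpha ∧ beta = (2*x*z + 2*y^2) dx ∧ dy + (2*y*(x + 2*z)) dx ∧ dz + (-2*y^2 + 4*z^2) dy ∧ dz.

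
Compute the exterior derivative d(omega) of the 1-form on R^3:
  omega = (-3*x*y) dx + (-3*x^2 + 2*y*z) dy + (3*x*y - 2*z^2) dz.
d(omega) = (-3*x) dx ∧ dy + (3*y) dx ∧ dz + (3*x - 2*y) dy ∧ dz

For a 1-form omega = sum_i f_i dx_i, the exterior derivative is
  d(omega) = sum_{i < j} (∂f_j/∂x_i - ∂f_i/∂x_j) dx_i ∧ dx_j.
  coefficient of dx ∧ dy: ∂f_2/∂x - ∂f_1/∂y = ∂(-3*x^2 + 2*y*z)/∂x - ∂(-3*x*y)/∂y = -3*x
  coefficient of dx ∧ dz: ∂f_3/∂x - ∂f_1/∂z = ∂(3*x*y - 2*z^2)/∂x - ∂(-3*x*y)/∂z = 3*y
  coefficient of dy ∧ dz: ∂f_3/∂y - ∂f_2/∂z = ∂(3*x*y - 2*z^2)/∂y - ∂(-3*x^2 + 2*y*z)/∂z = 3*x - 2*y
Assembling: d(omega) = (-3*x) dx ∧ dy + (3*y) dx ∧ dz + (3*x - 2*y) dy ∧ dz.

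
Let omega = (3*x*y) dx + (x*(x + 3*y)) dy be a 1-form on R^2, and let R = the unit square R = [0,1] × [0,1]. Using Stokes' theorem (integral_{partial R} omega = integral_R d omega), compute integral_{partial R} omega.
integral_(partial R) omega = 1

Stokes: integral_partial_R omega = integral_R d omega with d omega = (∂Q/∂x - ∂P/∂y) dx ∧ dy.
  ∂Q/∂x = 2*x + 3*y
  ∂P/∂y = 3*x
  integrand = ∂Q/∂x - ∂P/∂y = -x + 3*y.
Integrating over R: integral_0^1 integral_0^1 (-x + 3*y) dx dy = 1.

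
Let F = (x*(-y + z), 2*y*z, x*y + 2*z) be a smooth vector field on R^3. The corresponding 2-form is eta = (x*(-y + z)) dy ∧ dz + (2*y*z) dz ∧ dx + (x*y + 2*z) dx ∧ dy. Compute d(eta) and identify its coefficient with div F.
d(eta) = (-y + 3*z + 2) dx ∧ dy ∧ dz; div F = -y + 3*z + 2

For a 2-form in R^3 of the form above, applying d gives a 3-form with coefficient ∂P/∂x + ∂Q/∂y + ∂R/∂z:
  ∂P/∂x = -y + z
  ∂Q/∂y = 2*z
  ∂R/∂z = 2
Sum = -y + 3*z + 2, which is exactly div F.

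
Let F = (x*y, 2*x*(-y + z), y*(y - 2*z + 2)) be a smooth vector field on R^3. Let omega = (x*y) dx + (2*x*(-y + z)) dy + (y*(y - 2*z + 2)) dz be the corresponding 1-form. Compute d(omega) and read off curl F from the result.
d(omega) = (-2*x + 2*y - 2*z + 2) dy ∧ dz + (0) dz ∧ dx + (-x - 2*y + 2*z) dx ∧ dy; curl F = (-2*x + 2*y - 2*z + 2, 0, -x - 2*y + 2*z)

d omega = sum_{i<j} (∂f_j/∂x_i - ∂f_i/∂x_j) dx_i ∧ dx_j. Under the identification (dy ∧ dz, dz ∧ dx, dx ∧ dy) ↔ (e_x, e_y, e_z), the coefficients are exactly the components of curl F. Compute:
  ∂R/∂y - ∂Q/∂z = (2*y - 2*z + 2) - (2*x) = -2*x + 2*y - 2*z + 2
  ∂P/∂z - ∂R/∂x = (0) - (0) = 0
  ∂Q/∂x - ∂P/∂y = (-2*y + 2*z) - (x) = -x - 2*y + 2*z.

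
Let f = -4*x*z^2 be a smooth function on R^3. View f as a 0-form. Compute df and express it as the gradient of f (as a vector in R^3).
df = (-4*z^2) dx + (0) dy + (-8*x*z) dz; grad f = (-4*z^2, 0, -8*x*z)

For a 0-form f, d f = (∂f/∂x) dx + (∂f/∂y) dy + (∂f/∂z) dz. The components of the vector representation are exactly the entries of grad f in Cartesian coordinates:
  ∂f/∂x = -4*z^2
  ∂f/∂y = 0
  ∂f/∂z = -8*x*z.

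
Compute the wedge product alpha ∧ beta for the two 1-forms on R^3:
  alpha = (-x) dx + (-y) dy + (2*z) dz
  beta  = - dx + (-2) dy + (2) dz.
alpha ∧ beta = (2*x - y) dx ∧ dy + (-2*x + 2*z) dx ∧ dz + (-2*y + 4*z) dy ∧ dz

Distribute the wedge, using dx_i ∧ dx_j = -dx_j ∧ dx_i and dx_i ∧ dx_i = 0. For each pair (i, j) with i < j, the coefficient of dx_i ∧ dx_j in alpha ∧ beta is (alpha_i * beta_j - alpha_j * beta_i). Collecting: alpha ∧ beta = (2*x - y) dx ∧ dy + (-2*x + 2*z) dx ∧ dz + (-2*y + 4*z) dy ∧ dz.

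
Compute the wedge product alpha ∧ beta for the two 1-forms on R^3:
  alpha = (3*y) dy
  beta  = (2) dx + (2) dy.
alpha ∧ beta = (-6*y) dx ∧ dy

Distribute the wedge, using dx_i ∧ dx_j = -dx_j ∧ dx_i and dx_i ∧ dx_i = 0. For each pair (i, j) with i < j, the coefficient of dx_i ∧ dx_j in alpha ∧ beta is (alpha_i * beta_j - alpha_j * beta_i). Collecting: alpha ∧ beta = (-6*y) dx ∧ dy.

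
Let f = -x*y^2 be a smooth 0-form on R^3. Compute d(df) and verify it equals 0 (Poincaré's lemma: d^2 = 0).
d(df) = 0

Step 1: df = sum_i (∂f/∂x_i) dx_i = (-y^2) dx + (-2*x*y) dy + (0) dz.
Step 2: Apply d again. Using the 1-form formula, the coefficient of dx ∧ dy in d(df) is ∂^2 f/∂x ∂y - ∂^2 f/∂y ∂x = (-2*y) - (-2*y) = 0 (equality of mixed partials for smooth f).
Similarly for dx ∧ dz and dy ∧ dz — all coefficients vanish. So d(df) = 0.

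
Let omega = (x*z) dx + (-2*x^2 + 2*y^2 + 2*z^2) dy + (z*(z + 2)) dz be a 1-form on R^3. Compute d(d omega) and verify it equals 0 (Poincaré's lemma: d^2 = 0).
d(d omega) = 0

Step 1: d omega = sum_{i<j} (∂f_j/∂x_i - ∂f_i/∂x_j) dx_i ∧ dx_j:
  coeff of dx ∧ dy: -4*x
  coeff of dx ∧ dz: -x
  coeff of dy ∧ dz: -4*z
Step 2: Apply d again to each 2-form coefficient. The only possible 3-form in R^3 is dx ∧ dy ∧ dz, with coefficient
  ∂(coeff of dy∧dz)/∂x - ∂(coeff of dx∧dz)/∂y + ∂(coeff of dx∧dy)/∂z
  = ∂/∂x (-4*z) - ∂/∂y (-x) + ∂/∂z (-4*x).
Each of these terms simplifies to sums of mixed partials that cancel in pairs. The result is 0 (by equality of mixed partials for smooth functions — Schwarz / Clairaut).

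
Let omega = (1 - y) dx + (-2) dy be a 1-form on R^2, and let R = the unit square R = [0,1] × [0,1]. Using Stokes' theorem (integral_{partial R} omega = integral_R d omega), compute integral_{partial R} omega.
integral_(partial R) omega = 1

Stokes: integral_partial_R omega = integral_R d omega with d omega = (∂Q/∂x - ∂P/∂y) dx ∧ dy.
  ∂Q/∂x = 0
  ∂P/∂y = -1
  integrand = ∂Q/∂x - ∂P/∂y = 1.
Integrating over R: integral_0^1 integral_0^1 (1) dx dy = 1.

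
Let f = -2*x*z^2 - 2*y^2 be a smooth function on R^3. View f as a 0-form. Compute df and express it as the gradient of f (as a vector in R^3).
df = (-2*z^2) dx + (-4*y) dy + (-4*x*z) dz; grad f = (-2*z^2, -4*y, -4*x*z)

For a 0-form f, d f = (∂f/∂x) dx + (∂f/∂y) dy + (∂f/∂z) dz. The components of the vector representation are exactly the entries of grad f in Cartesian coordinates:
  ∂f/∂x = -2*z^2
  ∂f/∂y = -4*y
  ∂f/∂z = -4*x*z.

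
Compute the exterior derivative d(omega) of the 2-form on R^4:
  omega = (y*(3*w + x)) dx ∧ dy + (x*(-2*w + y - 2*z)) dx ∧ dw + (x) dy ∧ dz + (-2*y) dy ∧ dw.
d(omega) = (-x + 3*y) dx ∧ dy ∧ dw + (2*x) dx ∧ dz ∧ dw + (1) dx ∧ dy ∧ dz

For a 2-form omega = sum_{i<j} g_{ij} dx_i ∧ dx_j, the exterior derivative is
  d(omega) = sum_{i<j} d(g_{ij}) ∧ dx_i ∧ dx_j = sum_{i<j, k} (∂g_{ij}/∂x_k) dx_k ∧ dx_i ∧ dx_j.
Expand each term, using dx_k ∧ dx_i ∧ dx_j = sgn(permutation) dx_{(a)} ∧ dx_{(b)} ∧ dx_{(c)} with (a < b < c) sorted:
  d(y*(3*w + x)) includes (∂/∂w)(y*(3*w + x)) dw = (3*y) dw, which multiplied by dx ∧ dy gives (3*y) dx ∧ dy ∧ dw
  d(x*(-2*w + y - 2*z)) includes (∂/∂y)(x*(-2*w + y - 2*z)) dy = (x) dy, which multiplied by dx ∧ dw gives (-x) dx ∧ dy ∧ dw
  d(x*(-2*w + y - 2*z)) includes (∂/∂z)(x*(-2*w + y - 2*z)) dz = (-2*x) dz, which multiplied by dx ∧ dw gives (2*x) dx ∧ dz ∧ dw
  d(x) includes (∂/∂x)(x) dx = (1) dx, which multiplied by dy ∧ dz gives (1) dx ∧ dy ∧ dz
Collecting like 3-forms: d(omega) = (-x + 3*y) dx ∧ dy ∧ dw + (2*x) dx ∧ dz ∧ dw + (1) dx ∧ dy ∧ dz.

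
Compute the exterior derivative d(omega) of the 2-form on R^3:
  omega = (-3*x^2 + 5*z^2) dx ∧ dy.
d(omega) = (10*z) dx ∧ dy ∧ dz

For a 2-form omega = sum_{i<j} g_{ij} dx_i ∧ dx_j, the exterior derivative is
  d(omega) = sum_{i<j} d(g_{ij}) ∧ dx_i ∧ dx_j = sum_{i<j, k} (∂g_{ij}/∂x_k) dx_k ∧ dx_i ∧ dx_j.
Expand each term, using dx_k ∧ dx_i ∧ dx_j = sgn(permutation) dx_{(a)} ∧ dx_{(b)} ∧ dx_{(c)} with (a < b < c) sorted:
  d(-3*x^2 + 5*z^2) includes (∂/∂z)(-3*x^2 + 5*z^2) dz = (10*z) dz, which multiplied by dx ∧ dy gives (10*z) dx ∧ dy ∧ dz
Collecting like 3-forms: d(omega) = (10*z) dx ∧ dy ∧ dz.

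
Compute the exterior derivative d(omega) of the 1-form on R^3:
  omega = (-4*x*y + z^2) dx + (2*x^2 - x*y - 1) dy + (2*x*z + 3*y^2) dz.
d(omega) = (8*x - y) dx ∧ dy + (6*y) dy ∧ dz

For a 1-form omega = sum_i f_i dx_i, the exterior derivative is
  d(omega) = sum_{i < j} (∂f_j/∂x_i - ∂f_i/∂x_j) dx_i ∧ dx_j.
  coefficient of dx ∧ dy: ∂f_2/∂x - ∂f_1/∂y = ∂(2*x^2 - x*y - 1)/∂x - ∂(-4*x*y + z^2)/∂y = 8*x - y
  coefficient of dy ∧ dz: ∂f_3/∂y - ∂f_2/∂z = ∂(2*x*z + 3*y^2)/∂y - ∂(2*x^2 - x*y - 1)/∂z = 6*y
Assembling: d(omega) = (8*x - y) dx ∧ dy + (6*y) dy ∧ dz.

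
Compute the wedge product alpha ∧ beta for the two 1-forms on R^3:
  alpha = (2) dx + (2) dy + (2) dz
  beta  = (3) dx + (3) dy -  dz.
alpha ∧ beta = (-8) dx ∧ dz + (-8) dy ∧ dz

Distribute the wedge, using dx_i ∧ dx_j = -dx_j ∧ dx_i and dx_i ∧ dx_i = 0. For each pair (i, j) with i < j, the coefficient of dx_i ∧ dx_j in alpha ∧ beta is (alpha_i * beta_j - alpha_j * beta_i). Collecting: alpha ∧ beta = (-8) dx ∧ dz + (-8) dy ∧ dz.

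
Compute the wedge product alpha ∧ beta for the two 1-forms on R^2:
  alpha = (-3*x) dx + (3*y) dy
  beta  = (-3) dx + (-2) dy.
alpha ∧ beta = (6*x + 9*y) dx ∧ dy

Distribute the wedge, using dx_i ∧ dx_j = -dx_j ∧ dx_i and dx_i ∧ dx_i = 0. For each pair (i, j) with i < j, the coefficient of dx_i ∧ dx_j in alpha ∧ beta is (alpha_i * beta_j - alpha_j * beta_i). Collecting: alpha ∧ beta = (6*x + 9*y) dx ∧ dy.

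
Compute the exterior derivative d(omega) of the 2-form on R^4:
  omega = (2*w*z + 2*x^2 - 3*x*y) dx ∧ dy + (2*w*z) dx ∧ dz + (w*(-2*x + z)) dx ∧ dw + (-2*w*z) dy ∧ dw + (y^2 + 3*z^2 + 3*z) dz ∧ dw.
d(omega) = (2*w) dx ∧ dy ∧ dz + (2*z) dx ∧ dy ∧ dw + (-w + 2*z) dx ∧ dz ∧ dw + (2*w + 2*y) dy ∧ dz ∧ dw

For a 2-form omega = sum_{i<j} g_{ij} dx_i ∧ dx_j, the exterior derivative is
  d(omega) = sum_{i<j} d(g_{ij}) ∧ dx_i ∧ dx_j = sum_{i<j, k} (∂g_{ij}/∂x_k) dx_k ∧ dx_i ∧ dx_j.
Expand each term, using dx_k ∧ dx_i ∧ dx_j = sgn(permutation) dx_{(a)} ∧ dx_{(b)} ∧ dx_{(c)} with (a < b < c) sorted:
  d(2*w*z + 2*x^2 - 3*x*y) includes (∂/∂z)(2*w*z + 2*x^2 - 3*x*y) dz = (2*w) dz, which multiplied by dx ∧ dy gives (2*w) dx ∧ dy ∧ dz
  d(2*w*z + 2*x^2 - 3*x*y) includes (∂/∂w)(2*w*z + 2*x^2 - 3*x*y) dw = (2*z) dw, which multiplied by dx ∧ dy gives (2*z) dx ∧ dy ∧ dw
  d(2*w*z) includes (∂/∂w)(2*w*z) dw = (2*z) dw, which multiplied by dx ∧ dz gives (2*z) dx ∧ dz ∧ dw
  d(w*(-2*x + z)) includes (∂/∂z)(w*(-2*x + z)) dz = (w) dz, which multiplied by dx ∧ dw gives (-w) dx ∧ dz ∧ dw
  d(-2*w*z) includes (∂/∂z)(-2*w*z) dz = (-2*w) dz, which multiplied by dy ∧ dw gives (2*w) dy ∧ dz ∧ dw
  d(y^2 + 3*z^2 + 3*z) includes (∂/∂y)(y^2 + 3*z^2 + 3*z) dy = (2*y) dy, which multiplied by dz ∧ dw gives (2*y) dy ∧ dz ∧ dw
Collecting like 3-forms: d(omega) = (2*w) dx ∧ dy ∧ dz + (2*z) dx ∧ dy ∧ dw + (-w + 2*z) dx ∧ dz ∧ dw + (2*w + 2*y) dy ∧ dz ∧ dw.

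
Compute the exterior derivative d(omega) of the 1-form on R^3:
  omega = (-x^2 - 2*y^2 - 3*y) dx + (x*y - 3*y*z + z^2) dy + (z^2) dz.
d(omega) = (5*y + 3) dx ∧ dy + (3*y - 2*z) dy ∧ dz

For a 1-form omega = sum_i f_i dx_i, the exterior derivative is
  d(omega) = sum_{i < j} (∂f_j/∂x_i - ∂f_i/∂x_j) dx_i ∧ dx_j.
  coefficient of dx ∧ dy: ∂f_2/∂x - ∂f_1/∂y = ∂(x*y - 3*y*z + z^2)/∂x - ∂(-x^2 - 2*y^2 - 3*y)/∂y = 5*y + 3
  coefficient of dy ∧ dz: ∂f_3/∂y - ∂f_2/∂z = ∂(z^2)/∂y - ∂(x*y - 3*y*z + z^2)/∂z = 3*y - 2*z
Assembling: d(omega) = (5*y + 3) dx ∧ dy + (3*y - 2*z) dy ∧ dz.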